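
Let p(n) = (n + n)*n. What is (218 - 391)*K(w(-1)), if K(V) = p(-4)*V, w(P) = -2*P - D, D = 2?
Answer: 0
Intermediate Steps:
p(n) = 2*n² (p(n) = (2*n)*n = 2*n²)
w(P) = -2 - 2*P (w(P) = -2*P - 1*2 = -2*P - 2 = -2 - 2*P)
K(V) = 32*V (K(V) = (2*(-4)²)*V = (2*16)*V = 32*V)
(218 - 391)*K(w(-1)) = (218 - 391)*(32*(-2 - 2*(-1))) = -5536*(-2 + 2) = -5536*0 = -173*0 = 0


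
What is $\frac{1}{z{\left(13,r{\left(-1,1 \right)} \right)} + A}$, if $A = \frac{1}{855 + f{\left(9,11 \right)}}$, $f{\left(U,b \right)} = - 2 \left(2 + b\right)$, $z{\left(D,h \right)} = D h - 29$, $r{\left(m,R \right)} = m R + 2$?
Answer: $- \frac{829}{13263} \approx -0.062505$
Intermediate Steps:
$r{\left(m,R \right)} = 2 + R m$ ($r{\left(m,R \right)} = R m + 2 = 2 + R m$)
$z{\left(D,h \right)} = -29 + D h$
$f{\left(U,b \right)} = -4 - 2 b$
$A = \frac{1}{829}$ ($A = \frac{1}{855 - 26} = \frac{1}{829} \approx 0.0012063$)
$\frac{1}{z{\left(13,r{\left(-1,1 \right)} \right)} + A} = \frac{1}{\left(-29 + 13 \left(2 + 1 \left(-1\right)\right)\right) + \frac{1}{829}} = \frac{1}{\left(-29 + 13 \left(2 - 1\right)\right) + \frac{1}{829}} = \frac{1}{\left(-29 + 13 \cdot 1\right) + \frac{1}{829}} = \frac{1}{\left(-29 + 13\right) + \frac{1}{829}} = \frac{1}{-16 + \frac{1}{829}} = \frac{1}{- \frac{13263}{829}} = - \frac{829}{13263}$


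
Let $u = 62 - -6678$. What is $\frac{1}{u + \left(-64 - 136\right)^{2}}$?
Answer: $\frac{1}{46740} \approx 2.1395 \cdot 10^{-5}$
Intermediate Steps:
$u = 6740$ ($u = 62 + 6678 = 6740$)
$\frac{1}{u + \left(-64 - 136\right)^{2}} = \frac{1}{6740 + \left(-64 - 136\right)^{2}} = \frac{1}{6740 + \left(-200\right)^{2}} = \frac{1}{6740 + 40000} = \frac{1}{46740}$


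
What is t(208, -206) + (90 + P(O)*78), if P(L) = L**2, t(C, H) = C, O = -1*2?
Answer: 610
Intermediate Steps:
O = -2
t(208, -206) + (90 + P(O)*78) = 208 + (90 + (-2)**2*78) = 208 + (90 + 4*78) = 208 + (90 + 312) = 208 + 402 = 610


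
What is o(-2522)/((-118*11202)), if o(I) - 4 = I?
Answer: 1259/660918 ≈ 0.0019049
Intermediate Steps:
o(I) = 4 + I
o(-2522)/((-118*11202)) = (4 - 2522)/((-118*11202)) = -2518/(-1321836) = -2518*(-1/1321836) = 1259/660918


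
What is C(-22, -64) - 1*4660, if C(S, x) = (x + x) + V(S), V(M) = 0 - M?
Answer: -4766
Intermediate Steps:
V(M) = -M
C(S, x) = -S + 2*x (C(S, x) = (x + x) - S = 2*x - S = -S + 2*x)
C(-22, -64) - 1*4660 = (-1*(-22) + 2*(-64)) - 1*4660 = (22 - 128) - 4660 = -106 - 4660 = -4766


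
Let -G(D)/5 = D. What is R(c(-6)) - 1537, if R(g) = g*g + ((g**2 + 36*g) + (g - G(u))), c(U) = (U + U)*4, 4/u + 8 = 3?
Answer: 1291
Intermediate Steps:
u = -4/5 (u = 4/(-8 + 3) = 4/(-5) = 4*(-1/5) = -4/5 ≈ -0.80000)
c(U) = 8*U (c(U) = (2*U)*4 = 8*U)
G(D) = -5*D
R(g) = -4 + 2*g**2 + 37*g (R(g) = g*g + ((g**2 + 36*g) + (g - (-5)*(-4)/5)) = g**2 + ((g**2 + 36*g) + (g - 1*4)) = g**2 + ((g**2 + 36*g) + (g - 4)) = g**2 + ((g**2 + 36*g) + (-4 + g)) = g**2 + (-4 + g**2 + 37*g) = -4 + 2*g**2 + 37*g)
R(c(-6)) - 1537 = (-4 + 2*(8*(-6))**2 + 37*(8*(-6))) - 1537 = (-4 + 2*(-48)**2 + 37*(-48)) - 1537 = (-4 + 2*2304 - 1776) - 1537 = (-4 + 4608 - 1776) - 1537 = 2828 - 1537 = 1291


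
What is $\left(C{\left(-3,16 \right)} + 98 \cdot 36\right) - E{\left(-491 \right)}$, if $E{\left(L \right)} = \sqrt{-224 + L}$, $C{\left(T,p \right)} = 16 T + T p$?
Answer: $3432 - i \sqrt{715} \approx 3432.0 - 26.739 i$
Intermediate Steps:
$\left(C{\left(-3,16 \right)} + 98 \cdot 36\right) - E{\left(-491 \right)} = \left(- 3 \left(16 + 16\right) + 98 \cdot 36\right) - \sqrt{-224 - 491} = \left(\left(-3\right) 32 + 3528\right) - \sqrt{-715} = \left(-96 + 3528\right) - i \sqrt{715} = 3432 - i \sqrt{715}$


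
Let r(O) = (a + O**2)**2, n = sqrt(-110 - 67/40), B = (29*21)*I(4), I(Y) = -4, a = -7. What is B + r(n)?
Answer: 18636409/1600 ≈ 11648.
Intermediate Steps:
B = -2436 (B = (29*21)*(-4) = 609*(-4) = -2436)
n = I*sqrt(44670)/20 (n = sqrt(-110 - 67*1/40) = sqrt(-110 - 67/40) = sqrt(-4467/40) = I*sqrt(44670)/20 ≈ 10.568*I)
r(O) = (-7 + O**2)**2
B + r(n) = -2436 + (-7 + (I*sqrt(44670)/20)**2)**2 = -2436 + (-7 - 4467/40)**2 = -2436 + (-4747/40)**2 = -2436 + 22534009/1600 = 18636409/1600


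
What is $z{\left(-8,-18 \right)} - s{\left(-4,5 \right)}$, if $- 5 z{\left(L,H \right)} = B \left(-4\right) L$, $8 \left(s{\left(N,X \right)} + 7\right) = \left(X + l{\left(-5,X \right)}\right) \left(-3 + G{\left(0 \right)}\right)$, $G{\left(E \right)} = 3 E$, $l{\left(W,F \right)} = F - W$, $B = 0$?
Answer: $\frac{101}{8} \approx 12.625$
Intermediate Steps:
$s{\left(N,X \right)} = - \frac{71}{8} - \frac{3 X}{4}$ ($s{\left(N,X \right)} = -7 + \frac{\left(X + \left(X - -5\right)\right) \left(-3 + 3 \cdot 0\right)}{8} = -7 + \frac{\left(X + \left(X + 5\right)\right) \left(-3 + 0\right)}{8} = -7 + \frac{\left(X + \left(5 + X\right)\right) \left(-3\right)}{8} = -7 + \frac{\left(5 + 2 X\right) \left(-3\right)}{8} = -7 + \frac{-15 - 6 X}{8} = -7 - \left(\frac{15}{8} + \frac{3 X}{4}\right) = - \frac{71}{8} - \frac{3 X}{4}$)
$z{\left(L,H \right)} = 0$ ($z{\left(L,H \right)} = - \frac{0 \left(-4\right) L}{5} = - \frac{0 L}{5} = \left(- \frac{1}{5}\right) 0 = 0$)
$z{\left(-8,-18 \right)} - s{\left(-4,5 \right)} = 0 - \left(- \frac{71}{8} - \frac{15}{4}\right) = 0 - - \frac{101}{8} = 0 + \frac{101}{8} = \frac{101}{8}$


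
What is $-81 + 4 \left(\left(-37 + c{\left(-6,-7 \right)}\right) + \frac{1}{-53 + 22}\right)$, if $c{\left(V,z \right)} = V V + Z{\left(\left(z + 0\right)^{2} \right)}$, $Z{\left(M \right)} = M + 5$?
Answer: $\frac{4057}{31} \approx 130.87$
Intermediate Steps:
$Z{\left(M \right)} = 5 + M$
$c{\left(V,z \right)} = 5 + V^{2} + z^{2}$ ($c{\left(V,z \right)} = V V + \left(5 + \left(z + 0\right)^{2}\right) = V^{2} + \left(5 + z^{2}\right) = 5 + V^{2} + z^{2}$)
$-81 + 4 \left(\left(-37 + c{\left(-6,-7 \right)}\right) + \frac{1}{-53 + 22}\right) = -81 + 4 \left(\left(-37 + \left(5 + \left(-6\right)^{2} + \left(-7\right)^{2}\right)\right) + \frac{1}{-53 + 22}\right) = -81 + 4 \left(\left(-37 + \left(5 + 36 + 49\right)\right) + \frac{1}{-31}\right) = -81 + 4 \left(\left(-37 + 90\right) - \frac{1}{31}\right) = -81 + 4 \left(53 - \frac{1}{31}\right) = -81 + 4 \cdot \frac{1642}{31} = -81 + \frac{6568}{31} = \frac{4057}{31}$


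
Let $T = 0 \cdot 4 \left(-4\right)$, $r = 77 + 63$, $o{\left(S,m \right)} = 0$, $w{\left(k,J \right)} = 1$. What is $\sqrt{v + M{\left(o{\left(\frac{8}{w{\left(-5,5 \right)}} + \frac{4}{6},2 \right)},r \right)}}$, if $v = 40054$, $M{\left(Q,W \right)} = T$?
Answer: $\sqrt{40054} \approx 200.14$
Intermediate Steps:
$r = 140$
$T = 0$ ($T = 0 \left(-4\right) = 0$)
$M{\left(Q,W \right)} = 0$
$\sqrt{v + M{\left(o{\left(\frac{8}{w{\left(-5,5 \right)}} + \frac{4}{6},2 \right)},r \right)}} = \sqrt{40054 + 0} = \sqrt{40054}$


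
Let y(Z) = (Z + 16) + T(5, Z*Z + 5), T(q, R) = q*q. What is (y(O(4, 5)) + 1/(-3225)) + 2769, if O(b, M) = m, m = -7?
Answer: 9039674/3225 ≈ 2803.0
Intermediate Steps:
O(b, M) = -7
T(q, R) = q**2
y(Z) = 41 + Z (y(Z) = (Z + 16) + 5**2 = (16 + Z) + 25 = 41 + Z)
(y(O(4, 5)) + 1/(-3225)) + 2769 = ((41 - 7) + 1/(-3225)) + 2769 = (34 - 1/3225) + 2769 = 109649/3225 + 2769 = 9039674/3225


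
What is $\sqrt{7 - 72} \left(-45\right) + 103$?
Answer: $103 - 45 i \sqrt{65} \approx 103.0 - 362.8 i$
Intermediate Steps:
$\sqrt{7 - 72} \left(-45\right) + 103 = \sqrt{-65} \left(-45\right) + 103 = i \sqrt{65} \left(-45\right) + 103 = - 45 i \sqrt{65} + 103 = 103 - 45 i \sqrt{65}$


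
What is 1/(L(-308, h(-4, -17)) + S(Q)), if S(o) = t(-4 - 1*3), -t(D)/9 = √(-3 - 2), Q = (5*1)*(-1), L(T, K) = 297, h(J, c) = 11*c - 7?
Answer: 11/3282 + I*√5/9846 ≈ 0.0033516 + 0.0002271*I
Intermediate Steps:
h(J, c) = -7 + 11*c
Q = -5 (Q = 5*(-1) = -5)
t(D) = -9*I*√5 (t(D) = -9*√(-3 - 2) = -9*I*√5)
S(o) = -9*I*√5
1/(L(-308, h(-4, -17)) + S(Q)) = 1/(297 - 9*I*√5)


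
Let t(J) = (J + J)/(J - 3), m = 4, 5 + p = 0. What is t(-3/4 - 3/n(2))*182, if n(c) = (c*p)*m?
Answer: 468/7 ≈ 66.857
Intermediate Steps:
p = -5 (p = -5 + 0 = -5)
n(c) = -20*c (n(c) = (c*(-5))*4 = -5*c*4 = -20*c)
t(J) = 2*J/(-3 + J) (t(J) = (2*J)/(-3 + J) = 2*J/(-3 + J))
t(-3/4 - 3/n(2))*182 = (2*(-3/4 - 3/((-20*2)))/(-3 + (-3/4 - 3/((-20*2)))))*182 = (2*(-3*¼ - 3/(-40))/(-3 + (-3*¼ - 3/(-40))))*182 = (2*(-¾ - 3*(-1/40))/(-3 + (-¾ - 3*(-1/40))))*182 = (2*(-¾ + 3/40)/(-3 + (-¾ + 3/40)))*182 = (2*(-27/40)/(-3 - 27/40))*182 = (2*(-27/40)/(-147/40))*182 = (2*(-27/40)*(-40/147))*182 = (18/49)*182 = 468/7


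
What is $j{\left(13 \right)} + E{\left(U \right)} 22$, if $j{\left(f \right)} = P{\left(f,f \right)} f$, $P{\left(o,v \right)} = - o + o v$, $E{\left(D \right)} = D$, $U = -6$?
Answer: $1896$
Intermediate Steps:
$j{\left(f \right)} = f^{2} \left(-1 + f\right)$ ($j{\left(f \right)} = f \left(-1 + f\right) f = f^{2} \left(-1 + f\right)$)
$j{\left(13 \right)} + E{\left(U \right)} 22 = 13^{2} \left(-1 + 13\right) - 132 = 169 \cdot 12 - 132 = 2028 - 132 = 1896$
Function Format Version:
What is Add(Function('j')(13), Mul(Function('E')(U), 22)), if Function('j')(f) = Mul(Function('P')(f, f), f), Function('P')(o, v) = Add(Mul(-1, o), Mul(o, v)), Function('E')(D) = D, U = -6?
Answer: 1896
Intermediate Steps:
Function('j')(f) = Mul(Pow(f, 2), Add(-1, f)) (Function('j')(f) = Mul(Mul(f, Add(-1, f)), f) = Mul(Pow(f, 2), Add(-1, f)))
Add(Function('j')(13), Mul(Function('E')(U), 22)) = Add(Mul(Pow(13, 2), Add(-1, 13)), Mul(-6, 22)) = Add(Mul(169, 12), -132) = Add(2028, -132) = 1896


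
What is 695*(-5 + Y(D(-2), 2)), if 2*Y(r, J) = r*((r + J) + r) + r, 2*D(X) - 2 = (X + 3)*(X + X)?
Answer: -7645/2 ≈ -3822.5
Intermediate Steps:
D(X) = 1 + X*(3 + X) (D(X) = 1 + ((X + 3)*(X + X))/2 = 1 + ((3 + X)*(2*X))/2 = 1 + (2*X*(3 + X))/2 = 1 + X*(3 + X))
Y(r, J) = r/2 + r*(J + 2*r)/2 (Y(r, J) = (r*((r + J) + r) + r)/2 = (r*((J + r) + r) + r)/2 = (r*(J + 2*r) + r)/2 = (r + r*(J + 2*r))/2 = r/2 + r*(J + 2*r)/2)
695*(-5 + Y(D(-2), 2)) = 695*(-5 + (1 + (-2)² + 3*(-2))*(1 + 2 + 2*(1 + (-2)² + 3*(-2)))/2) = 695*(-5 + (1 + 4 - 6)*(1 + 2 + 2*(1 + 4 - 6))/2) = 695*(-5 + (½)*(-1)*(1 + 2 + 2*(-1))) = 695*(-5 + (½)*(-1)*(1 + 2 - 2)) = 695*(-5 + (½)*(-1)*1) = 695*(-5 - ½) = 695*(-11/2) = -7645/2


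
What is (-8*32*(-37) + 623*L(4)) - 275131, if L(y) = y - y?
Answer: -265659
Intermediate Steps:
L(y) = 0
(-8*32*(-37) + 623*L(4)) - 275131 = (-8*32*(-37) + 623*0) - 275131 = (-256*(-37) + 0) - 275131 = (9472 + 0) - 275131 = 9472 - 275131 = -265659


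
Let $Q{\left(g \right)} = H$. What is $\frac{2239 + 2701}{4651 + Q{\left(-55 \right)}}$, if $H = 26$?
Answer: $\frac{4940}{4677} \approx 1.0562$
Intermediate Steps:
$Q{\left(g \right)} = 26$
$\frac{2239 + 2701}{4651 + Q{\left(-55 \right)}} = \frac{2239 + 2701}{4651 + 26} = \frac{4940}{4677}$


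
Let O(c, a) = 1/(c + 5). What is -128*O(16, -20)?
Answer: -128/21 ≈ -6.0952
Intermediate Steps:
O(c, a) = 1/(5 + c)
-128*O(16, -20) = -128/(5 + 16) = -128/21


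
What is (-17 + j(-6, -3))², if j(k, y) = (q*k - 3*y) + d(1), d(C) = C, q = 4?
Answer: 961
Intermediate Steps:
j(k, y) = 1 - 3*y + 4*k (j(k, y) = (4*k - 3*y) + 1 = (-3*y + 4*k) + 1 = 1 - 3*y + 4*k)
(-17 + j(-6, -3))² = (-17 + (1 - 3*(-3) + 4*(-6)))² = (-17 + (1 + 9 - 24))² = (-17 - 14)² = (-31)² = 961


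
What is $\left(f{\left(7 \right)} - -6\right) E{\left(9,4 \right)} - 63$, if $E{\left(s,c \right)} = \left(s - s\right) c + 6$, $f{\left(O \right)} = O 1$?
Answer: $15$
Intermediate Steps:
$f{\left(O \right)} = O$
$E{\left(s,c \right)} = 6$ ($E{\left(s,c \right)} = 0 c + 6 = 0 + 6 = 6$)
$\left(f{\left(7 \right)} - -6\right) E{\left(9,4 \right)} - 63 = \left(7 - -6\right) 6 - 63 = \left(7 + 6\right) 6 - 63 = 13 \cdot 6 - 63 = 78 - 63 = 15$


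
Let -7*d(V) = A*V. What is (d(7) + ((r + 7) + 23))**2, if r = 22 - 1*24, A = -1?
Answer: 841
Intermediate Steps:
d(V) = V/7 (d(V) = -(-1)*V/7 = V/7)
r = -2 (r = 22 - 24 = -2)
(d(7) + ((r + 7) + 23))**2 = ((1/7)*7 + ((-2 + 7) + 23))**2 = (1 + (5 + 23))**2 = (1 + 28)**2 = 29**2 = 841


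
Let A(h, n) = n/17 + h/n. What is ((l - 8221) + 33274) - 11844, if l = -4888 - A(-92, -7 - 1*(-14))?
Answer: 991714/119 ≈ 8333.7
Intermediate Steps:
A(h, n) = n/17 + h/n (A(h, n) = n*(1/17) + h/n = n/17 + h/n)
l = -580157/119 (l = -4888 - ((-7 - 1*(-14))/17 - 92/(-7 - 1*(-14))) = -4888 - ((-7 + 14)/17 - 92/(-7 + 14)) = -4888 - ((1/17)*7 - 92/7) = -4888 - (7/17 - 92*⅐) = -4888 - (7/17 - 92/7) = -4888 - 1*(-1515/119) = -4888 + 1515/119 = -580157/119 ≈ -4875.3)
((l - 8221) + 33274) - 11844 = ((-580157/119 - 8221) + 33274) - 11844 = (-1558456/119 + 33274) - 11844 = 2401150/119 - 11844 = 991714/119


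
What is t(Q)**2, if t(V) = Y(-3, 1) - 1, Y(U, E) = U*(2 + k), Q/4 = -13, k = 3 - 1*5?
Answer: 1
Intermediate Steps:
k = -2 (k = 3 - 5 = -2)
Q = -52 (Q = 4*(-13) = -52)
Y(U, E) = 0 (Y(U, E) = U*(2 - 2) = U*0 = 0)
t(V) = -1 (t(V) = 0 - 1 = -1)
t(Q)**2 = (-1)**2 = 1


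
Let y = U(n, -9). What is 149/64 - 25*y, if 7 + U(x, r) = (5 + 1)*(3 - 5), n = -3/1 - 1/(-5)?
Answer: 30549/64 ≈ 477.33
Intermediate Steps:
n = -14/5 (n = -3*1 - 1*(-1/5) = -3 + 1/5 = -14/5 ≈ -2.8000)
U(x, r) = -19 (U(x, r) = -7 + (5 + 1)*(3 - 5) = -7 + 6*(-2) = -7 - 12 = -19)
y = -19
149/64 - 25*y = 149/64 - 25*(-19) = 149*(1/64) + 475 = 149/64 + 475 = 30549/64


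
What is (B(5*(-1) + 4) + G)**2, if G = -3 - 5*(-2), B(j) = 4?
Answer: 121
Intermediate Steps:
G = 7 (G = -3 + 10 = 7)
(B(5*(-1) + 4) + G)**2 = (4 + 7)**2 = 11**2 = 121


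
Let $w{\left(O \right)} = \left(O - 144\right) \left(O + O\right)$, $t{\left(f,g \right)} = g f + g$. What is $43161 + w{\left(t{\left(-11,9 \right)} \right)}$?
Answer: $85281$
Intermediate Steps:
$t{\left(f,g \right)} = g + f g$ ($t{\left(f,g \right)} = f g + g = g + f g$)
$w{\left(O \right)} = 2 O \left(-144 + O\right)$ ($w{\left(O \right)} = \left(-144 + O\right) 2 O = 2 O \left(-144 + O\right)$)
$43161 + w{\left(t{\left(-11,9 \right)} \right)} = 43161 + 2 \cdot 9 \left(1 - 11\right) \left(-144 + 9 \left(1 - 11\right)\right) = 43161 + 2 \cdot 9 \left(-10\right) \left(-144 + 9 \left(-10\right)\right) = 43161 + 2 \left(-90\right) \left(-144 - 90\right) = 43161 + 2 \left(-90\right) \left(-234\right) = 43161 + 42120 = 85281$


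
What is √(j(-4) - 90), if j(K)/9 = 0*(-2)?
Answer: 3*I*√10 ≈ 9.4868*I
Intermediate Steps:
j(K) = 0 (j(K) = 9*(0*(-2)) = 9*0 = 0)
√(j(-4) - 90) = √(0 - 90) = √(-90) = 3*I*√10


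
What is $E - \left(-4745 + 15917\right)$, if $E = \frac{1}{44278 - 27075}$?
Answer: $- \frac{192191915}{17203} \approx -11172.0$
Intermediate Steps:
$E = \frac{1}{17203} \approx 5.8129 \cdot 10^{-5}$
$E - \left(-4745 + 15917\right) = \frac{1}{17203} - \left(-4745 + 15917\right) = \frac{1}{17203} - 11172 = - \frac{192191915}{17203}$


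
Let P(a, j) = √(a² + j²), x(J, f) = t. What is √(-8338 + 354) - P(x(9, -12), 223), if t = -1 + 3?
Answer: -√49733 + 4*I*√499 ≈ -223.01 + 89.353*I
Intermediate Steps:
t = 2
x(J, f) = 2
√(-8338 + 354) - P(x(9, -12), 223) = √(-8338 + 354) - √(2² + 223²) = √(-7984) - √(4 + 49729) = 4*I*√499 - √49733 = -√49733 + 4*I*√499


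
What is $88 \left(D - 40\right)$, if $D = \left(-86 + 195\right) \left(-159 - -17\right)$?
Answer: $-1365584$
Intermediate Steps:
$D = -15478$ ($D = 109 \left(-159 + \left(21 - 4\right)\right) = 109 \left(-159 + 17\right) = 109 \left(-142\right) = -15478$)
$88 \left(D - 40\right) = 88 \left(-15478 - 40\right) = 88 \left(-15518\right) = -1365584$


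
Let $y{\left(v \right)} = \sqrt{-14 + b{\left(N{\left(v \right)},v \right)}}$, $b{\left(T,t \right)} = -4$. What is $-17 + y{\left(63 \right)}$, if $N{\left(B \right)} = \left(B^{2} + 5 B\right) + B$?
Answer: $-17 + 3 i \sqrt{2} \approx -17.0 + 4.2426 i$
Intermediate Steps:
$N{\left(B \right)} = B^{2} + 6 B$
$y{\left(v \right)} = 3 i \sqrt{2}$ ($y{\left(v \right)} = \sqrt{-14 - 4} = \sqrt{-18} = 3 i \sqrt{2}$)
$-17 + y{\left(63 \right)} = -17 + 3 i \sqrt{2}$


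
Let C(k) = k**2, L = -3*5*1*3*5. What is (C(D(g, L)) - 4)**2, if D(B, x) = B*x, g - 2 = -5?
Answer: 207590495641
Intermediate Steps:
g = -3 (g = 2 - 5 = -3)
L = -225 (L = -15*3*5 = -3*15*5 = -45*5 = -225)
(C(D(g, L)) - 4)**2 = ((-3*(-225))**2 - 4)**2 = (675**2 - 4)**2 = (455625 - 4)**2 = 455621**2 = 207590495641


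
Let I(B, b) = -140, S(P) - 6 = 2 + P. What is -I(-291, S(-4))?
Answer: 140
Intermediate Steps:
S(P) = 8 + P (S(P) = 6 + (2 + P) = 8 + P)
-I(-291, S(-4)) = -1*(-140) = 140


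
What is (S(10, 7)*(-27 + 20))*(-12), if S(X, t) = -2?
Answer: -168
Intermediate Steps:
(S(10, 7)*(-27 + 20))*(-12) = -2*(-27 + 20)*(-12) = -2*(-7)*(-12) = 14*(-12) = -168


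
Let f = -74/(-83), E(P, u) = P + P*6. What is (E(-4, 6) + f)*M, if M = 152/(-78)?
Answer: 57000/1079 ≈ 52.827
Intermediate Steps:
E(P, u) = 7*P (E(P, u) = P + 6*P = 7*P)
M = -76/39 (M = 152*(-1/78) = -76/39 ≈ -1.9487)
f = 74/83 (f = -74*(-1/83) = 74/83 ≈ 0.89157)
(E(-4, 6) + f)*M = (7*(-4) + 74/83)*(-76/39) = (-28 + 74/83)*(-76/39) = -2250/83*(-76/39) = 57000/1079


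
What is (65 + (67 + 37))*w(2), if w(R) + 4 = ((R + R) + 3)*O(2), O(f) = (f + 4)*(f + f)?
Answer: 27716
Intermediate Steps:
O(f) = 2*f*(4 + f) (O(f) = (4 + f)*(2*f) = 2*f*(4 + f))
w(R) = 68 + 48*R (w(R) = -4 + ((R + R) + 3)*(2*2*(4 + 2)) = -4 + (2*R + 3)*(2*2*6) = -4 + (3 + 2*R)*24 = -4 + (72 + 48*R) = 68 + 48*R)
(65 + (67 + 37))*w(2) = (65 + (67 + 37))*(68 + 48*2) = (65 + 104)*(68 + 96) = 169*164 = 27716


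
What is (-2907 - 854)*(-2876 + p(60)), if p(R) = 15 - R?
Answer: 10985881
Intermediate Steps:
(-2907 - 854)*(-2876 + p(60)) = (-2907 - 854)*(-2876 + (15 - 1*60)) = -3761*(-2876 + (15 - 60)) = -3761*(-2876 - 45) = -3761*(-2921) = 10985881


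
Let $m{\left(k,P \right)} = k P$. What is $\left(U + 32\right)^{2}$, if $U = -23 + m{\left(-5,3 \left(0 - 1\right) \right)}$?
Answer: $576$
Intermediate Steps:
$m{\left(k,P \right)} = P k$
$U = -8$ ($U = -23 + 3 \left(0 - 1\right) \left(-5\right) = -23 + 3 \left(-1\right) \left(-5\right) = -23 - -15 = -23 + 15 = -8$)
$\left(U + 32\right)^{2} = \left(-8 + 32\right)^{2} = 24^{2} = 576$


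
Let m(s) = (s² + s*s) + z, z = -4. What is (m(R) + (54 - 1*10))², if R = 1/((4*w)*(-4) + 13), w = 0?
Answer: 45724644/28561 ≈ 1600.9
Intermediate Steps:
R = 1/13 (R = 1/((4*0)*(-4) + 13) = 1/(0*(-4) + 13) = 1/(0 + 13) = 1/13 ≈ 0.076923)
m(s) = -4 + 2*s² (m(s) = (s² + s*s) - 4 = (s² + s²) - 4 = 2*s² - 4 = -4 + 2*s²)
(m(R) + (54 - 1*10))² = ((-4 + 2*(1/13)²) + (54 - 1*10))² = ((-4 + 2*(1/169)) + (54 - 10))² = ((-4 + 2/169) + 44)² = (-674/169 + 44)² = (6762/169)² = 45724644/28561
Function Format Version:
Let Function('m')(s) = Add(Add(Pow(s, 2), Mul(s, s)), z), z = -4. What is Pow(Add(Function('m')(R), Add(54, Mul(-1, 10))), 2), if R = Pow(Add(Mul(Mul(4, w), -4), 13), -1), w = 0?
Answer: Rational(45724644, 28561) ≈ 1600.9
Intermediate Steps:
R = Rational(1, 13) (R = Pow(Add(Mul(Mul(4, 0), -4), 13), -1) = Pow(Add(Mul(0, -4), 13), -1) = Pow(Add(0, 13), -1) = Pow(13, -1) = Rational(1, 13) ≈ 0.076923)
Function('m')(s) = Add(-4, Mul(2, Pow(s, 2))) (Function('m')(s) = Add(Add(Pow(s, 2), Mul(s, s)), -4) = Add(Add(Pow(s, 2), Pow(s, 2)), -4) = Add(Mul(2, Pow(s, 2)), -4) = Add(-4, Mul(2, Pow(s, 2))))
Pow(Add(Function('m')(R), Add(54, Mul(-1, 10))), 2) = Pow(Add(Add(-4, Mul(2, Pow(Rational(1, 13), 2))), Add(54, Mul(-1, 10))), 2) = Pow(Add(Add(-4, Mul(2, Rational(1, 169))), Add(54, -10)), 2) = Pow(Add(Add(-4, Rational(2, 169)), 44), 2) = Pow(Add(Rational(-674, 169), 44), 2) = Pow(Rational(6762, 169), 2) = Rational(45724644, 28561)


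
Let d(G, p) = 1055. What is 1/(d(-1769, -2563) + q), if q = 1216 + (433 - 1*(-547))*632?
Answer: 1/621631 ≈ 1.6087e-6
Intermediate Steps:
q = 620576 (q = 1216 + (433 + 547)*632 = 1216 + 980*632 = 1216 + 619360 = 620576)
1/(d(-1769, -2563) + q) = 1/(1055 + 620576) = 1/621631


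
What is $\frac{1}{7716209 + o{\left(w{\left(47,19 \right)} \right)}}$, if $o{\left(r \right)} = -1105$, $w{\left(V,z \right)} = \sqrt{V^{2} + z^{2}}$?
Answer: $\frac{1}{7715104} \approx 1.2962 \cdot 10^{-7}$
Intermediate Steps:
$\frac{1}{7716209 + o{\left(w{\left(47,19 \right)} \right)}} = \frac{1}{7716209 - 1105} = \frac{1}{7715104}$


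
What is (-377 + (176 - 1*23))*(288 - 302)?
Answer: 3136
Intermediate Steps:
(-377 + (176 - 1*23))*(288 - 302) = (-377 + (176 - 23))*(-14) = (-377 + 153)*(-14) = -224*(-14) = 3136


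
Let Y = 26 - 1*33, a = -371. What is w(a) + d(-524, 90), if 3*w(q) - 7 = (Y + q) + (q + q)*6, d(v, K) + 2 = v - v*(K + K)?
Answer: 276559/3 ≈ 92186.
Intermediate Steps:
Y = -7 (Y = 26 - 33 = -7)
d(v, K) = -2 + v - 2*K*v (d(v, K) = -2 + (v - v*(K + K)) = -2 + (v - v*2*K) = -2 + (v - 2*K*v) = -2 + v - 2*K*v)
w(q) = 13*q/3 (w(q) = 7/3 + ((-7 + q) + (q + q)*6)/3 = 7/3 + ((-7 + q) + (2*q)*6)/3 = 7/3 + ((-7 + q) + 12*q)/3 = 7/3 + (-7 + 13*q)/3 = 7/3 + (-7/3 + 13*q/3) = 13*q/3)
w(a) + d(-524, 90) = (13/3)*(-371) + (-2 - 524 - 2*90*(-524)) = -4823/3 + (-2 - 524 + 94320) = -4823/3 + 93794 = 276559/3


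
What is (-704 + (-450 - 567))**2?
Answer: 2961841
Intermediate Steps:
(-704 + (-450 - 567))**2 = (-704 - 1017)**2 = (-1721)**2 = 2961841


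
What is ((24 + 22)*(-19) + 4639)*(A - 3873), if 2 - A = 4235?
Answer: -30519090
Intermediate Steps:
A = -4233 (A = 2 - 1*4235 = 2 - 4235 = -4233)
((24 + 22)*(-19) + 4639)*(A - 3873) = ((24 + 22)*(-19) + 4639)*(-4233 - 3873) = (46*(-19) + 4639)*(-8106) = (-874 + 4639)*(-8106) = 3765*(-8106) = -30519090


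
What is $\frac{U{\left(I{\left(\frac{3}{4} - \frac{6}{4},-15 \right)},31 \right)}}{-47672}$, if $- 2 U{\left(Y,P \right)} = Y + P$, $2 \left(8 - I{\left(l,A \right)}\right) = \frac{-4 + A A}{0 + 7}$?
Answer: $\frac{325}{1334816} \approx 0.00024348$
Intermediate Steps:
$I{\left(l,A \right)} = \frac{58}{7} - \frac{A^{2}}{14}$ ($I{\left(l,A \right)} = 8 - \frac{\left(-4 + A A\right) \frac{1}{0 + 7}}{2} = 8 - \frac{\left(-4 + A^{2}\right) \frac{1}{7}}{2} = 8 - \frac{- \frac{4}{7} + \frac{A^{2}}{7}}{2} = 8 - \left(- \frac{2}{7} + \frac{A^{2}}{14}\right) = \frac{58}{7} - \frac{A^{2}}{14}$)
$U{\left(Y,P \right)} = - \frac{P}{2} - \frac{Y}{2}$ ($U{\left(Y,P \right)} = - \frac{Y + P}{2} = - \frac{P + Y}{2} = - \frac{P}{2} - \frac{Y}{2}$)
$\frac{U{\left(I{\left(\frac{3}{4} - \frac{6}{4},-15 \right)},31 \right)}}{-47672} = \frac{\left(- \frac{1}{2}\right) 31 - \frac{\frac{58}{7} - \frac{\left(-15\right)^{2}}{14}}{2}}{-47672} = \left(- \frac{31}{2} - \frac{\frac{58}{7} - \frac{225}{14}}{2}\right) \left(- \frac{1}{47672}\right) = \left(- \frac{31}{2} - - \frac{109}{28}\right) \left(- \frac{1}{47672}\right) = \left(- \frac{31}{2} + \frac{109}{28}\right) \left(- \frac{1}{47672}\right) = \left(- \frac{325}{28}\right) \left(- \frac{1}{47672}\right) = \frac{325}{1334816}$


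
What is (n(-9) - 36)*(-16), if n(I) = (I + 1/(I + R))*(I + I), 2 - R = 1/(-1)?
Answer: -2064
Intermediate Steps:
R = 3 (R = 2 - 1/(-1) = 2 - 1*(-1) = 2 + 1 = 3)
n(I) = 2*I*(I + 1/(3 + I)) (n(I) = (I + 1/(I + 3))*(I + I) = (I + 1/(3 + I))*(2*I) = 2*I*(I + 1/(3 + I)))
(n(-9) - 36)*(-16) = (2*(-9)*(1 + (-9)**2 + 3*(-9))/(3 - 9) - 36)*(-16) = (2*(-9)*(1 + 81 - 27)/(-6) - 36)*(-16) = (2*(-9)*(-1/6)*55 - 36)*(-16) = (165 - 36)*(-16) = 129*(-16) = -2064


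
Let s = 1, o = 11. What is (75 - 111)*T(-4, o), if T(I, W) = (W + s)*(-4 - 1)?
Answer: 2160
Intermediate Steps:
T(I, W) = -5 - 5*W (T(I, W) = (W + 1)*(-4 - 1) = (1 + W)*(-5) = -5 - 5*W)
(75 - 111)*T(-4, o) = (75 - 111)*(-5 - 5*11) = -36*(-5 - 55) = -36*(-60) = 2160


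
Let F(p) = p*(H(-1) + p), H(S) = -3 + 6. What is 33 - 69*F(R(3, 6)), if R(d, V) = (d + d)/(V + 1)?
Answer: -9561/49 ≈ -195.12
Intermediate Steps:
H(S) = 3
R(d, V) = 2*d/(1 + V) (R(d, V) = (2*d)/(1 + V) = 2*d/(1 + V))
F(p) = p*(3 + p)
33 - 69*F(R(3, 6)) = 33 - 69*2*3/(1 + 6)*(3 + 2*3/(1 + 6)) = 33 - 69*2*3/7*(3 + 2*3/7) = 33 - 69*2*3*(⅐)*(3 + 2*3*(⅐)) = 33 - 414*(3 + 6/7)/7 = 33 - 414*27/(7*7) = 33 - 69*162/49 = 33 - 11178/49 = -9561/49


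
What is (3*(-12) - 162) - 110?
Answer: -308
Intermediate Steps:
(3*(-12) - 162) - 110 = (-36 - 162) - 110 = -198 - 110 = -308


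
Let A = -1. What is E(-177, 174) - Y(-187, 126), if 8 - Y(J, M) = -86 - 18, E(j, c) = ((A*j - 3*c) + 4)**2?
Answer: 116169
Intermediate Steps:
E(j, c) = (4 - j - 3*c)**2 (E(j, c) = ((-j - 3*c) + 4)**2 = (4 - j - 3*c)**2)
Y(J, M) = 112 (Y(J, M) = 8 - (-86 - 18) = 8 - 1*(-104) = 8 + 104 = 112)
E(-177, 174) - Y(-187, 126) = (-4 - 177 + 3*174)**2 - 1*112 = (-4 - 177 + 522)**2 - 112 = 341**2 - 112 = 116281 - 112 = 116169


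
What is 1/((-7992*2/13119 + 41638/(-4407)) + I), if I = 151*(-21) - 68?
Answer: -19271811/62626959299 ≈ -0.00030772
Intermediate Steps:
I = -3239 (I = -3171 - 68 = -3239)
1/((-7992*2/13119 + 41638/(-4407)) + I) = 1/((-7992*2/13119 + 41638/(-4407)) - 3239) = 1/((-15984*1/13119 + 41638*(-1/4407)) - 3239) = 1/((-5328/4373 - 41638/4407) - 3239) = 1/(-205563470/19271811 - 3239) = 1/(-62626959299/19271811) = -19271811/62626959299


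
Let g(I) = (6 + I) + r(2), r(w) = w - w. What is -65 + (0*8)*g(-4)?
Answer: -65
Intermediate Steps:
r(w) = 0
g(I) = 6 + I (g(I) = (6 + I) + 0 = 6 + I)
-65 + (0*8)*g(-4) = -65 + (0*8)*(6 - 4) = -65 + 0*2 = -65 + 0 = -65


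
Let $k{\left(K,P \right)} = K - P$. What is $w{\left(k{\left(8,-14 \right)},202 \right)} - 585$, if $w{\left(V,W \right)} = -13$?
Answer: $-598$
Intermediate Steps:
$w{\left(k{\left(8,-14 \right)},202 \right)} - 585 = -13 - 585 = -598$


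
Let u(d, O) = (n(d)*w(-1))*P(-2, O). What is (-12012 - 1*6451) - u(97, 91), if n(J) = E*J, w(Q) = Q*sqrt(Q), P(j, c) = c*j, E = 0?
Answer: -18463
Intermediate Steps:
w(Q) = Q**(3/2)
n(J) = 0 (n(J) = 0*J = 0)
u(d, O) = 0 (u(d, O) = (0*(-1)**(3/2))*(O*(-2)) = (0*(-I))*(-2*O) = 0*(-2*O) = 0)
(-12012 - 1*6451) - u(97, 91) = (-12012 - 1*6451) - 1*0 = (-12012 - 6451) + 0 = -18463 + 0 = -18463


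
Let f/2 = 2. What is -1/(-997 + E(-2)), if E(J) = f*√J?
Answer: 997/994041 + 4*I*√2/994041 ≈ 0.001003 + 5.6908e-6*I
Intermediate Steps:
f = 4 (f = 2*2 = 4)
E(J) = 4*√J
-1/(-997 + E(-2)) = -1/(-997 + 4*√(-2)) = -1/(-997 + 4*(I*√2)) = -1/(-997 + 4*I*√2)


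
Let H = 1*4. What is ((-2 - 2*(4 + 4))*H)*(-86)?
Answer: 6192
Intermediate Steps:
H = 4
((-2 - 2*(4 + 4))*H)*(-86) = ((-2 - 2*(4 + 4))*4)*(-86) = ((-2 - 2*8)*4)*(-86) = ((-2 - 16)*4)*(-86) = -18*4*(-86) = -72*(-86) = 6192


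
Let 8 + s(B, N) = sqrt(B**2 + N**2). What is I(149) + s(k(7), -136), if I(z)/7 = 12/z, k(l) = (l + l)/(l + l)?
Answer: -1108/149 + sqrt(18497) ≈ 128.57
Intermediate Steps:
k(l) = 1 (k(l) = (2*l)/((2*l)) = (2*l)*(1/(2*l)) = 1)
s(B, N) = -8 + sqrt(B**2 + N**2)
I(z) = 84/z (I(z) = 7*(12/z) = 84/z)
I(149) + s(k(7), -136) = 84/149 + (-8 + sqrt(1**2 + (-136)**2)) = 84*(1/149) + (-8 + sqrt(1 + 18496)) = 84/149 + (-8 + sqrt(18497)) = -1108/149 + sqrt(18497)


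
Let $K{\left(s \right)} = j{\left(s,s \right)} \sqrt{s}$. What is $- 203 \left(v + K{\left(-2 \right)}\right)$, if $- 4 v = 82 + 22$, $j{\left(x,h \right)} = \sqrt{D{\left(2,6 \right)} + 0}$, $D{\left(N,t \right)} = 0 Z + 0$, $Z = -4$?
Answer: $5278$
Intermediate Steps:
$D{\left(N,t \right)} = 0$ ($D{\left(N,t \right)} = 0 \left(-4\right) + 0 = 0 + 0 = 0$)
$j{\left(x,h \right)} = 0$ ($j{\left(x,h \right)} = \sqrt{0 + 0} = \sqrt{0} = 0$)
$K{\left(s \right)} = 0$ ($K{\left(s \right)} = 0 \sqrt{s} = 0$)
$v = -26$ ($v = - \frac{82 + 22}{4} = \left(- \frac{1}{4}\right) 104 = -26$)
$- 203 \left(v + K{\left(-2 \right)}\right) = - 203 \left(-26 + 0\right) = \left(-203\right) \left(-26\right) = 5278$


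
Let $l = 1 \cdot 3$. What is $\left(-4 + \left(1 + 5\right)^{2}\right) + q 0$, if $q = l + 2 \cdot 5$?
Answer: $32$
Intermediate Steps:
$l = 3$
$q = 13$ ($q = 3 + 2 \cdot 5 = 3 + 10 = 13$)
$\left(-4 + \left(1 + 5\right)^{2}\right) + q 0 = \left(-4 + \left(1 + 5\right)^{2}\right) + 13 \cdot 0 = \left(-4 + 6^{2}\right) + 0 = \left(-4 + 36\right) + 0 = 32 + 0 = 32$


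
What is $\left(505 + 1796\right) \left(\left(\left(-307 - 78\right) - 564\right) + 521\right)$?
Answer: $-984828$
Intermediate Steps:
$\left(505 + 1796\right) \left(\left(\left(-307 - 78\right) - 564\right) + 521\right) = 2301 \left(\left(-385 - 564\right) + 521\right) = 2301 \left(-949 + 521\right) = 2301 \left(-428\right) = -984828$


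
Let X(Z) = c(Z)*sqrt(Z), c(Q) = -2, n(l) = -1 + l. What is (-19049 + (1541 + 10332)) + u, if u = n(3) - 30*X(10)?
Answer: -7174 + 60*sqrt(10) ≈ -6984.3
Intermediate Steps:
X(Z) = -2*sqrt(Z)
u = 2 + 60*sqrt(10) (u = (-1 + 3) - (-60)*sqrt(10) = 2 + 60*sqrt(10) ≈ 191.74)
(-19049 + (1541 + 10332)) + u = (-19049 + (1541 + 10332)) + (2 + 60*sqrt(10)) = (-19049 + 11873) + (2 + 60*sqrt(10)) = -7176 + (2 + 60*sqrt(10)) = -7174 + 60*sqrt(10)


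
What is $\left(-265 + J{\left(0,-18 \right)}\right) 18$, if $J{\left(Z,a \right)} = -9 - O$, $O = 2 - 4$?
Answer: $-4896$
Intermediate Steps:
$O = -2$
$J{\left(Z,a \right)} = -7$ ($J{\left(Z,a \right)} = -9 - -2 = -9 + 2 = -7$)
$\left(-265 + J{\left(0,-18 \right)}\right) 18 = \left(-265 - 7\right) 18 = \left(-272\right) 18 = -4896$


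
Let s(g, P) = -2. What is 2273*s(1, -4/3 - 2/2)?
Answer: -4546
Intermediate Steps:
2273*s(1, -4/3 - 2/2) = 2273*(-2) = -4546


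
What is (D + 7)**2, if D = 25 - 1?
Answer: 961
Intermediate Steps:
D = 24
(D + 7)**2 = (24 + 7)**2 = 31**2 = 961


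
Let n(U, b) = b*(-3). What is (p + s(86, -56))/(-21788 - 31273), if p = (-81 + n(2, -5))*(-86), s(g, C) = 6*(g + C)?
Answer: -1952/17687 ≈ -0.11036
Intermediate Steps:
n(U, b) = -3*b
s(g, C) = 6*C + 6*g (s(g, C) = 6*(C + g) = 6*C + 6*g)
p = 5676 (p = (-81 - 3*(-5))*(-86) = (-81 + 15)*(-86) = -66*(-86) = 5676)
(p + s(86, -56))/(-21788 - 31273) = (5676 + (6*(-56) + 6*86))/(-21788 - 31273) = (5676 + (-336 + 516))/(-53061) = (5676 + 180)*(-1/53061) = 5856*(-1/53061) = -1952/17687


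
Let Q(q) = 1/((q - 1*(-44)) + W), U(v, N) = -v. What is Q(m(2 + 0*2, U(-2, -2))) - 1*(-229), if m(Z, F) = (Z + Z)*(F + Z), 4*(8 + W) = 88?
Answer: 16947/74 ≈ 229.01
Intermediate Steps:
W = 14 (W = -8 + (¼)*88 = -8 + 22 = 14)
m(Z, F) = 2*Z*(F + Z) (m(Z, F) = (2*Z)*(F + Z) = 2*Z*(F + Z))
Q(q) = 1/(58 + q) (Q(q) = 1/((q - 1*(-44)) + 14) = 1/((q + 44) + 14) = 1/((44 + q) + 14) = 1/(58 + q))
Q(m(2 + 0*2, U(-2, -2))) - 1*(-229) = 1/(58 + 2*(2 + 0*2)*(-1*(-2) + (2 + 0*2))) - 1*(-229) = 1/(58 + 2*(2 + 0)*(2 + (2 + 0))) + 229 = 1/(58 + 2*2*(2 + 2)) + 229 = 1/(58 + 2*2*4) + 229 = 1/(58 + 16) + 229 = 1/74 + 229 = 16947/74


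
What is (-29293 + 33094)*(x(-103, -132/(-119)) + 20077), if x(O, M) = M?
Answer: 1297387185/17 ≈ 7.6317e+7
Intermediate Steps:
(-29293 + 33094)*(x(-103, -132/(-119)) + 20077) = (-29293 + 33094)*(-132/(-119) + 20077) = 3801*(-132*(-1/119) + 20077) = 3801*(132/119 + 20077) = 3801*(2389295/119) = 1297387185/17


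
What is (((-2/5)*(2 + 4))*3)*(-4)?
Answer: 144/5 ≈ 28.800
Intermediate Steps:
(((-2/5)*(2 + 4))*3)*(-4) = ((-2*1/5*6)*3)*(-4) = (-2/5*6*3)*(-4) = -12/5*3*(-4) = -36/5*(-4) = 144/5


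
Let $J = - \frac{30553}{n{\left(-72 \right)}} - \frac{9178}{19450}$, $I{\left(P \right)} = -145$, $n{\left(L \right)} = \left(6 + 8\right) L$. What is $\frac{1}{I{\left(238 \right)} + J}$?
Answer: $- \frac{9802800}{1128903787} \approx -0.0086835$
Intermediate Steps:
$n{\left(L \right)} = 14 L$
$J = \frac{292502213}{9802800}$ ($J = - \frac{30553}{14 \left(-72\right)} - \frac{9178}{19450} = - \frac{30553}{-1008} - \frac{4589}{9725} = \left(-30553\right) \left(- \frac{1}{1008}\right) - \frac{4589}{9725} = \frac{30553}{1008} - \frac{4589}{9725} = \frac{292502213}{9802800} \approx 29.839$)
$\frac{1}{I{\left(238 \right)} + J} = \frac{1}{-145 + \frac{292502213}{9802800}} = \frac{1}{- \frac{1128903787}{9802800}} = - \frac{9802800}{1128903787}$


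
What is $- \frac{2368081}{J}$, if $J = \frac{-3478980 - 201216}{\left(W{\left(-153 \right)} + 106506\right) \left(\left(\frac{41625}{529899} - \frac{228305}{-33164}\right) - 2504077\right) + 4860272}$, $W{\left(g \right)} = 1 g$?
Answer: $- \frac{3694227149194922146885458703}{21558061208095152} \approx -1.7136 \cdot 10^{11}$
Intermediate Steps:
$W{\left(g \right)} = g$
$J = \frac{21558061208095152}{1560008778920536141663}$ ($J = \frac{-3478980 - 201216}{\left(-153 + 106506\right) \left(\left(\frac{41625}{529899} - \frac{228305}{-33164}\right) - 2504077\right) + 4860272} = - \frac{3680196}{106353 \left(\left(41625 \cdot \frac{1}{529899} - - \frac{228305}{33164}\right) - 2504077\right) + 4860272} = - \frac{3680196}{106353 \left(\left(\frac{13875}{176633} + \frac{228305}{33164}\right) - 2504077\right) + 4860272} = - \frac{3680196}{106353 \left(\frac{40786347565}{5857856812} - 2504077\right) + 4860272} = - \frac{3680196}{106353 \left(- \frac{14668483725874959}{5857856812}\right) + 4860272} = - \frac{3680196}{- \frac{1560037249697979514527}{5857856812} + 4860272} = - \frac{3680196}{- \frac{1560008778920536141663}{5857856812}} = \left(-3680196\right) \left(- \frac{5857856812}{1560008778920536141663}\right) = \frac{21558061208095152}{1560008778920536141663} \approx 1.3819 \cdot 10^{-5}$)
$- \frac{2368081}{J} = - \frac{2368081}{\frac{21558061208095152}{1560008778920536141663}} = \left(-2368081\right) \frac{1560008778920536141663}{21558061208095152} = - \frac{3694227149194922146885458703}{21558061208095152}$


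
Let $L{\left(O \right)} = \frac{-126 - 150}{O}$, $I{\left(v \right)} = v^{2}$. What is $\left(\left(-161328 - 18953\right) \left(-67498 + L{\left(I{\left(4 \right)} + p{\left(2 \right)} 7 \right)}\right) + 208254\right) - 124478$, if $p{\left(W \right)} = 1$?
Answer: $12170854086$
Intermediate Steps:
$L{\left(O \right)} = - \frac{276}{O}$
$\left(\left(-161328 - 18953\right) \left(-67498 + L{\left(I{\left(4 \right)} + p{\left(2 \right)} 7 \right)}\right) + 208254\right) - 124478 = \left(\left(-161328 - 18953\right) \left(-67498 - \frac{276}{4^{2} + 1 \cdot 7}\right) + 208254\right) - 124478 = \left(- 180281 \left(-67498 - \frac{276}{16 + 7}\right) + 208254\right) - 124478 = \left(- 180281 \left(-67498 - \frac{276}{23}\right) + 208254\right) - 124478 = \left(- 180281 \left(-67498 - 12\right) + 208254\right) - 124478 = \left(\left(-180281\right) \left(-67510\right) + 208254\right) - 124478 = \left(12170770310 + 208254\right) - 124478 = 12170978564 - 124478 = 12170854086$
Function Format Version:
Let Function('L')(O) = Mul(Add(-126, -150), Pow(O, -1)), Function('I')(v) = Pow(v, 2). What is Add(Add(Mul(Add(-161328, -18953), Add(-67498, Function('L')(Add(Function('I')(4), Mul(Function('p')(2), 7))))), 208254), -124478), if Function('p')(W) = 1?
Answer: 12170854086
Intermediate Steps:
Function('L')(O) = Mul(-276, Pow(O, -1))
Add(Add(Mul(Add(-161328, -18953), Add(-67498, Function('L')(Add(Function('I')(4), Mul(Function('p')(2), 7))))), 208254), -124478) = Add(Add(Mul(Add(-161328, -18953), Add(-67498, Mul(-276, Pow(Add(Pow(4, 2), Mul(1, 7)), -1)))), 208254), -124478) = Add(Add(Mul(-180281, Add(-67498, Mul(-276, Pow(Add(16, 7), -1)))), 208254), -124478) = Add(Add(Mul(-180281, Add(-67498, Mul(-276, Pow(23, -1)))), 208254), -124478) = Add(Add(Mul(-180281, Add(-67498, Mul(-276, Rational(1, 23)))), 208254), -124478) = Add(Add(Mul(-180281, Add(-67498, -12)), 208254), -124478) = Add(Add(Mul(-180281, -67510), 208254), -124478) = Add(Add(12170770310, 208254), -124478) = Add(12170978564, -124478) = 12170854086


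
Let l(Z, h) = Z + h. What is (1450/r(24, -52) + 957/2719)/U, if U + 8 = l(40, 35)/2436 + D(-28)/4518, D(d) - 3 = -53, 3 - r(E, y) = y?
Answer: -1465679961396/437816585701 ≈ -3.3477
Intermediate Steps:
r(E, y) = 3 - y
D(d) = -50 (D(d) = 3 - 53 = -50)
U = -14638289/1834308 (U = -8 + ((40 + 35)/2436 - 50/4518) = -8 + (75*(1/2436) - 50*1/4518) = -8 + (25/812 - 25/2259) = -8 + 36175/1834308 = -14638289/1834308 ≈ -7.9803)
(1450/r(24, -52) + 957/2719)/U = (1450/(3 - 1*(-52)) + 957/2719)/(-14638289/1834308) = (1450/(3 + 52) + 957*(1/2719))*(-1834308/14638289) = (1450/55 + 957/2719)*(-1834308/14638289) = (1450*(1/55) + 957/2719)*(-1834308/14638289) = (290/11 + 957/2719)*(-1834308/14638289) = (799037/29909)*(-1834308/14638289) = -1465679961396/437816585701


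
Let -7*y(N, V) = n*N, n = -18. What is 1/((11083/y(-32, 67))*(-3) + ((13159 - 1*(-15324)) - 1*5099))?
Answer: 192/4567309 ≈ 4.2038e-5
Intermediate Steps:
y(N, V) = 18*N/7 (y(N, V) = -(-18)*N/7 = 18*N/7)
1/((11083/y(-32, 67))*(-3) + ((13159 - 1*(-15324)) - 1*5099)) = 1/((11083/(((18/7)*(-32))))*(-3) + ((13159 - 1*(-15324)) - 1*5099)) = 1/((11083/(-576/7))*(-3) + ((13159 + 15324) - 5099)) = 1/((11083*(-7/576))*(-3) + (28483 - 5099)) = 1/(-77581/576*(-3) + 23384) = 1/(77581/192 + 23384) = 1/(4567309/192) = 192/4567309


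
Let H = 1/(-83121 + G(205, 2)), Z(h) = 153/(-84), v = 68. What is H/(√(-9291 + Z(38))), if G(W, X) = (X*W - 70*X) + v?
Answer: 2*I*√202377/7180017939 ≈ 1.2531e-7*I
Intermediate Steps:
G(W, X) = 68 - 70*X + W*X (G(W, X) = (X*W - 70*X) + 68 = (W*X - 70*X) + 68 = (-70*X + W*X) + 68 = 68 - 70*X + W*X)
Z(h) = -51/28 (Z(h) = 153*(-1/84) = -51/28)
H = -1/82783 (H = 1/(-83121 + (68 - 70*2 + 205*2)) = 1/(-83121 + (68 - 140 + 410)) = 1/(-83121 + 338) = 1/(-82783) = -1/82783 ≈ -1.2080e-5)
H/(√(-9291 + Z(38))) = -1/(82783*√(-9291 - 51/28)) = -(-2*I*√202377/86733)/82783 = -(-2)*I*√202377/7180017939 = 2*I*√202377/7180017939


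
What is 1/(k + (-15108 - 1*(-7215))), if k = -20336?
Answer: -1/28229 ≈ -3.5425e-5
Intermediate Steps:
1/(k + (-15108 - 1*(-7215))) = 1/(-20336 + (-15108 - 1*(-7215))) = 1/(-20336 + (-15108 + 7215)) = 1/(-20336 - 7893) = 1/(-28229) = -1/28229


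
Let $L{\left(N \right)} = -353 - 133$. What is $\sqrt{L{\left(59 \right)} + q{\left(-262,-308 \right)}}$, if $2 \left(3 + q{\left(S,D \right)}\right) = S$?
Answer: $2 i \sqrt{155} \approx 24.9 i$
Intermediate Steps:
$L{\left(N \right)} = -486$
$q{\left(S,D \right)} = -3 + \frac{S}{2}$
$\sqrt{L{\left(59 \right)} + q{\left(-262,-308 \right)}} = \sqrt{-486 + \left(-3 + \frac{1}{2} \left(-262\right)\right)} = \sqrt{-486 - 134} = \sqrt{-620} = 2 i \sqrt{155}$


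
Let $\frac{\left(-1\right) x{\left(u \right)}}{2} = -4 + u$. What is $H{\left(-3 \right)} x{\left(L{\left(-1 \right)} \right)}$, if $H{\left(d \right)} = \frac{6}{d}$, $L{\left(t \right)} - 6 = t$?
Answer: $4$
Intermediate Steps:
$L{\left(t \right)} = 6 + t$
$x{\left(u \right)} = 8 - 2 u$ ($x{\left(u \right)} = - 2 \left(-4 + u\right) = 8 - 2 u$)
$H{\left(-3 \right)} x{\left(L{\left(-1 \right)} \right)} = \frac{6}{-3} \left(8 - 2 \left(6 - 1\right)\right) = 6 \left(- \frac{1}{3}\right) \left(8 - 10\right) = - 2 \left(8 - 10\right) = \left(-2\right) \left(-2\right) = 4$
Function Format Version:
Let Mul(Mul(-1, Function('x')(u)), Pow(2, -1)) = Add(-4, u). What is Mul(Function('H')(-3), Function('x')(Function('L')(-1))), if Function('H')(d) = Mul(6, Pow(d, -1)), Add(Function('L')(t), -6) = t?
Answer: 4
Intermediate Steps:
Function('L')(t) = Add(6, t)
Function('x')(u) = Add(8, Mul(-2, u)) (Function('x')(u) = Mul(-2, Add(-4, u)) = Add(8, Mul(-2, u)))
Mul(Function('H')(-3), Function('x')(Function('L')(-1))) = Mul(Mul(6, Pow(-3, -1)), Add(8, Mul(-2, Add(6, -1)))) = Mul(Mul(6, Rational(-1, 3)), Add(8, Mul(-2, 5))) = Mul(-2, Add(8, -10)) = Mul(-2, -2) = 4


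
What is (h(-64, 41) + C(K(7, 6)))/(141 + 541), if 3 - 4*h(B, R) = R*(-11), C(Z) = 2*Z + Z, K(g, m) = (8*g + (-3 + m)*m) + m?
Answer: 707/1364 ≈ 0.51833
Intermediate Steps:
K(g, m) = m + 8*g + m*(-3 + m) (K(g, m) = (8*g + m*(-3 + m)) + m = m + 8*g + m*(-3 + m))
C(Z) = 3*Z
h(B, R) = ¾ + 11*R/4 (h(B, R) = ¾ - R*(-11)/4 = ¾ - (-11)*R/4 = ¾ + 11*R/4)
(h(-64, 41) + C(K(7, 6)))/(141 + 541) = ((¾ + (11/4)*41) + 3*(6² - 2*6 + 8*7))/(141 + 541) = ((¾ + 451/4) + 3*(36 - 12 + 56))/682 = (227/2 + 3*80)*(1/682) = (227/2 + 240)*(1/682) = (707/2)*(1/682) = 707/1364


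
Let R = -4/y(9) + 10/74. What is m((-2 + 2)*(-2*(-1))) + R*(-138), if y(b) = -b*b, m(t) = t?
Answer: -25438/999 ≈ -25.463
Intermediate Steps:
y(b) = -b²
R = 553/2997 (R = -4/((-1*9²)) + 10/74 = -4/((-1*81)) + 10*(1/74) = -4/(-81) + 5/37 = -4*(-1/81) + 5/37 = 4/81 + 5/37 = 553/2997 ≈ 0.18452)
m((-2 + 2)*(-2*(-1))) + R*(-138) = (-2 + 2)*(-2*(-1)) + (553/2997)*(-138) = 0*2 - 25438/999 = 0 - 25438/999 = -25438/999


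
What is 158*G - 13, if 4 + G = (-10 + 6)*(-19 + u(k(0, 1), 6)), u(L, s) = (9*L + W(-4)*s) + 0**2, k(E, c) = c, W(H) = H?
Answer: 20843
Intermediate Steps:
u(L, s) = -4*s + 9*L (u(L, s) = (9*L - 4*s) + 0**2 = (-4*s + 9*L) + 0 = -4*s + 9*L)
G = 132 (G = -4 + (-10 + 6)*(-19 + (-4*6 + 9*1)) = -4 - 4*(-19 + (-24 + 9)) = -4 - 4*(-19 - 15) = -4 - 4*(-34) = -4 + 136 = 132)
158*G - 13 = 158*132 - 13 = 20856 - 13 = 20843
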